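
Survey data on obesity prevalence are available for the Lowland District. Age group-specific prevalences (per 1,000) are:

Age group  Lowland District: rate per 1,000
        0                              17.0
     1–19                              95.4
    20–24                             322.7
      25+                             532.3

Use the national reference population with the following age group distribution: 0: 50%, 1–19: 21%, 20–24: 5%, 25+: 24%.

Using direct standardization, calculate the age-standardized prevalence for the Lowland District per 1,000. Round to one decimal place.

Standard weights: 0.50, 0.21, 0.05, 0.24.
Standardized rate: 0.5000×17.0 + 0.2100×95.4 + 0.0500×322.7 + 0.2400×532.3 = 172.4210 per 1,000.

172.4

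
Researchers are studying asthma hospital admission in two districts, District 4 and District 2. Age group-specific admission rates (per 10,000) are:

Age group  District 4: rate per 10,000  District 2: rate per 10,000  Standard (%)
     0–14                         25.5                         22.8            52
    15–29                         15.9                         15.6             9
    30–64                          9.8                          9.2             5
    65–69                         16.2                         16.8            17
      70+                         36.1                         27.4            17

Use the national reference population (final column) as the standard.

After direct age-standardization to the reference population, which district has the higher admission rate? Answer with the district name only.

District 4

Standard weights: 0.52, 0.09, 0.05, 0.17, 0.17.
District 4: 0.5200×25.5 + 0.0900×15.9 + 0.0500×9.8 + 0.1700×16.2 + 0.1700×36.1 = 24.0720 per 10,000.
District 2: 0.5200×22.8 + 0.0900×15.6 + 0.0500×9.2 + 0.1700×16.8 + 0.1700×27.4 = 21.2340 per 10,000.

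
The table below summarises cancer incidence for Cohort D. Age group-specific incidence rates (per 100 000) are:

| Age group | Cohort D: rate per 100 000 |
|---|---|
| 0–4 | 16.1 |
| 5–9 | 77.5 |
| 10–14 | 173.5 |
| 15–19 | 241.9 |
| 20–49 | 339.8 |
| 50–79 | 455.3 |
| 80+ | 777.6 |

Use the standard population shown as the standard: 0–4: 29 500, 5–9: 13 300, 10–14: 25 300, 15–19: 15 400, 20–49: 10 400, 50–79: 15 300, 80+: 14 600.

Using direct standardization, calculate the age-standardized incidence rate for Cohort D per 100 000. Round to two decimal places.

254.23

Standard total = 123 800; weights = 0.2383, 0.1074, 0.2044, 0.1244, 0.0840, 0.1236, 0.1179.
Standardized rate: 0.2383×16.1 + 0.1074×77.5 + 0.2044×173.5 + 0.1244×241.9 + 0.0840×339.8 + 0.1236×455.3 + 0.1179×777.6 = 254.2284 per 100 000.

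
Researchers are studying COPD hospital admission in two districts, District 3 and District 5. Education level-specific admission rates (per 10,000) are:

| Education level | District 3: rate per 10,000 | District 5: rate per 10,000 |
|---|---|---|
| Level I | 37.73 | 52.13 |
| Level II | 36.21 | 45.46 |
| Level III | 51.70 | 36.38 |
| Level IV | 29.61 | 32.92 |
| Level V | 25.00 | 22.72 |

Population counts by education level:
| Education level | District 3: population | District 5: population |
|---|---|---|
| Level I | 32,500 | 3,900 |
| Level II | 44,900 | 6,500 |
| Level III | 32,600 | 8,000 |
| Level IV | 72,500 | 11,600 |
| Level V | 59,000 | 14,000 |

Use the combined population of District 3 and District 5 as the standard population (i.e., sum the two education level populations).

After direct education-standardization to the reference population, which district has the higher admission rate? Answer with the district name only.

Combined standard total = 285,500; weights = 0.1275, 0.1800, 0.1422, 0.2946, 0.2557.
District 3: 0.1275×37.73 + 0.1800×36.21 + 0.1422×51.70 + 0.2946×29.61 + 0.2557×25.00 = 33.7961 per 10,000.
District 5: 0.1275×52.13 + 0.1800×45.46 + 0.1422×36.38 + 0.2946×32.92 + 0.2557×22.72 = 35.5108 per 10,000.

District 5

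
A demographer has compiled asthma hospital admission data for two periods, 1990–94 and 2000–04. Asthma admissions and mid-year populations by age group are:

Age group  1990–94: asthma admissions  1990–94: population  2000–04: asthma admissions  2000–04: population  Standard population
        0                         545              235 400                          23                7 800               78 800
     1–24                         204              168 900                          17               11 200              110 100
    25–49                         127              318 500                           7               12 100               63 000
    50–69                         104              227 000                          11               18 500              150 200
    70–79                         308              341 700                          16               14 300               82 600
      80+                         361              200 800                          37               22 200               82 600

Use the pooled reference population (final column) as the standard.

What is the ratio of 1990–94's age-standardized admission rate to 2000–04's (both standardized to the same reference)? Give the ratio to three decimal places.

0.837

Age-specific rates per 10 000 for 1990–94: 23.15, 12.08, 3.99, 4.58, 9.01, 17.98.
For 2000–04: 29.49, 15.18, 5.79, 5.95, 11.19, 16.67.
Standard total = 567 300; weights = 0.1389, 0.1941, 0.1111, 0.2648, 0.1456, 0.1456.
1990–94: 0.1389×23.15 + 0.1941×12.08 + 0.1111×3.99 + 0.2648×4.58 + 0.1456×9.01 + 0.1456×17.98 = 11.1459 per 10 000.
2000–04: 0.1389×29.49 + 0.1941×15.18 + 0.1111×5.79 + 0.2648×5.95 + 0.1456×11.19 + 0.1456×16.67 = 13.3142 per 10 000.
Ratio = 11.1459 ÷ 13.3142 = 0.83714.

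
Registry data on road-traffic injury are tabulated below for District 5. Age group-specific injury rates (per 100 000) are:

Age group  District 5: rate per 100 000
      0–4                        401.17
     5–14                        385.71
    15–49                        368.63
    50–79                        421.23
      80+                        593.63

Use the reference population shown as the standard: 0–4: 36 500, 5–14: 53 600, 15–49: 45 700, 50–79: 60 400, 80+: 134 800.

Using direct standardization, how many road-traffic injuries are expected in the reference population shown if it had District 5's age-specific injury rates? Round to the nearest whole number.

1576

Expected road-traffic injuries = Σ (standard pop × age-specific rate ÷ 100 000)
= 36 500×401.17/100 000 + 53 600×385.71/100 000 + 45 700×368.63/100 000 + 60 400×421.23/100 000 + 134 800×593.63/100 000
= 146.43 + 206.74 + 168.46 + 254.42 + 800.21 = 1576.27.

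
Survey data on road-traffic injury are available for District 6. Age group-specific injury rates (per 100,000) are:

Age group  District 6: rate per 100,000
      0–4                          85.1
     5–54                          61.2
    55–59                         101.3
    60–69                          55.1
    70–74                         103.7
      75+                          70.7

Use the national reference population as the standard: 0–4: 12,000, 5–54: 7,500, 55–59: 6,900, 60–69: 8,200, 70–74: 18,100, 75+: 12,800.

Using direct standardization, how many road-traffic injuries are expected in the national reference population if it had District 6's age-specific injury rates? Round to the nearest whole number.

54

Expected road-traffic injuries = Σ (standard pop × age-specific rate ÷ 100,000)
= 12,000×85.1/100,000 + 7,500×61.2/100,000 + 6,900×101.3/100,000 + 8,200×55.1/100,000 + 18,100×103.7/100,000 + 12,800×70.7/100,000
= 10.21 + 4.59 + 6.99 + 4.52 + 18.77 + 9.05 = 54.13.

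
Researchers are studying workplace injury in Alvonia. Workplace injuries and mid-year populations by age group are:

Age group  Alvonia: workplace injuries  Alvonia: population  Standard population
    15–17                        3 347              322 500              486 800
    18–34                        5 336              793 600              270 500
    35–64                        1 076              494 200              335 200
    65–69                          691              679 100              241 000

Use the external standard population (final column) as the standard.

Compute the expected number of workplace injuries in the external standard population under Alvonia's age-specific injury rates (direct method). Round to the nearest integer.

Age-specific rates per 10 000 for Alvonia: 103.78, 67.24, 21.77, 10.18.
Expected workplace injuries = Σ (standard pop × age-specific rate ÷ 10 000)
= 486 800×103.78/10 000 + 270 500×67.24/10 000 + 335 200×21.77/10 000 + 241 000×10.18/10 000
= 5052.15 + 1818.79 + 729.82 + 245.22 = 7845.98.

7846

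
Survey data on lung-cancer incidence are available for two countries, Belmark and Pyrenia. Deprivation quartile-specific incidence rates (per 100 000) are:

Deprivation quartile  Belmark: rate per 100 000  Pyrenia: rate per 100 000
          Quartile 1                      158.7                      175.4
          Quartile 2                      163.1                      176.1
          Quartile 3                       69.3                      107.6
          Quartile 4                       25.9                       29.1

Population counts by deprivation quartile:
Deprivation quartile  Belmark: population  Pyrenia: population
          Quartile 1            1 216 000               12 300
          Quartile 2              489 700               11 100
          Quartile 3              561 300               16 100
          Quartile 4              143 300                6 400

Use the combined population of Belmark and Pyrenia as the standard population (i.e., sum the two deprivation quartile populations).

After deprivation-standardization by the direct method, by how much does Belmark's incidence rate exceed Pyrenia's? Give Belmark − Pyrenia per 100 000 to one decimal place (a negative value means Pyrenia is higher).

-20.2

Combined standard total = 2 456 200; weights = 0.5001, 0.2039, 0.2351, 0.0609.
Belmark: 0.5001×158.7 + 0.2039×163.1 + 0.2351×69.3 + 0.0609×25.9 = 130.4872 per 100 000.
Pyrenia: 0.5001×175.4 + 0.2039×176.1 + 0.2351×107.6 + 0.0609×29.1 = 150.6877 per 100 000.
Difference = 130.4872 − 150.6877 = -20.2005.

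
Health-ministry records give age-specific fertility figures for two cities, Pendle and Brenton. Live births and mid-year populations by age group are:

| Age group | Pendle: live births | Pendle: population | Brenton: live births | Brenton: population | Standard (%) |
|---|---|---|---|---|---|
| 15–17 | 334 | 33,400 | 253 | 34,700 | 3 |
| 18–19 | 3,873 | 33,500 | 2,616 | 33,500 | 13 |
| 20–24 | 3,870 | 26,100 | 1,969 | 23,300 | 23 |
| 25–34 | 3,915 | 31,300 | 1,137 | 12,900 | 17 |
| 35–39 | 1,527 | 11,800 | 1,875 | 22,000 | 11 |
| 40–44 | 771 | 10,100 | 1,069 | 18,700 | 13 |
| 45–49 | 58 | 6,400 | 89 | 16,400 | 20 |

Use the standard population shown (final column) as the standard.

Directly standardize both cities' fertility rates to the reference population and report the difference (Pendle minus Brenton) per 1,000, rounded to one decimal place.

Age-specific rates per 1,000 for Pendle: 10.000, 115.612, 148.276, 125.080, 129.407, 76.337, 9.062.
For Brenton: 7.291, 78.090, 84.506, 88.140, 85.227, 57.166, 5.427.
Standard weights: 0.03, 0.13, 0.23, 0.17, 0.11, 0.13, 0.20.
Pendle: 0.0300×10.000 + 0.1300×115.612 + 0.2300×148.276 + 0.1700×125.080 + 0.1100×129.407 + 0.1300×76.337 + 0.2000×9.062 = 96.6676 per 1,000.
Brenton: 0.0300×7.291 + 0.1300×78.090 + 0.2300×84.506 + 0.1700×88.140 + 0.1100×85.227 + 0.1300×57.166 + 0.2000×5.427 = 62.6825 per 1,000.
Difference = 96.6676 − 62.6825 = 33.9851.

34.0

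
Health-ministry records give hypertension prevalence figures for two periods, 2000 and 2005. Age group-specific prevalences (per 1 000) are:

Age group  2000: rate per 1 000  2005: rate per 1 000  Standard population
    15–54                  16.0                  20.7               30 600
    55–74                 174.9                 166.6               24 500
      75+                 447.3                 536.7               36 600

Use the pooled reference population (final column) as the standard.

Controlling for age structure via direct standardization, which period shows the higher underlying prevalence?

Standard total = 91 700; weights = 0.3337, 0.2672, 0.3991.
2000: 0.3337×16.0 + 0.2672×174.9 + 0.3991×447.3 = 230.5979 per 1 000.
2005: 0.3337×20.7 + 0.2672×166.6 + 0.3991×536.7 = 265.6308 per 1 000.

2005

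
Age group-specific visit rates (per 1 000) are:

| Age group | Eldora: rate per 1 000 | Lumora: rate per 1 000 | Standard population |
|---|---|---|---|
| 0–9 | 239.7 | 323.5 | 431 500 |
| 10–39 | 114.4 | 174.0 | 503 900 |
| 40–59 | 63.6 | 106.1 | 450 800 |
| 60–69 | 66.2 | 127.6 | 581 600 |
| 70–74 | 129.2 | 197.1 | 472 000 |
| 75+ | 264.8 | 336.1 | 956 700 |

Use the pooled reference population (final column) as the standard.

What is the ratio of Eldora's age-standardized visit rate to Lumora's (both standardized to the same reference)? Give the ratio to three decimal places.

0.710

Standard total = 3 396 500; weights = 0.1270, 0.1484, 0.1327, 0.1712, 0.1390, 0.2817.
Eldora: 0.1270×239.7 + 0.1484×114.4 + 0.1327×63.6 + 0.1712×66.2 + 0.1390×129.2 + 0.2817×264.8 = 159.7427 per 1 000.
Lumora: 0.1270×323.5 + 0.1484×174.0 + 0.1327×106.1 + 0.1712×127.6 + 0.1390×197.1 + 0.2817×336.1 = 224.9047 per 1 000.
Ratio = 159.7427 ÷ 224.9047 = 0.71027.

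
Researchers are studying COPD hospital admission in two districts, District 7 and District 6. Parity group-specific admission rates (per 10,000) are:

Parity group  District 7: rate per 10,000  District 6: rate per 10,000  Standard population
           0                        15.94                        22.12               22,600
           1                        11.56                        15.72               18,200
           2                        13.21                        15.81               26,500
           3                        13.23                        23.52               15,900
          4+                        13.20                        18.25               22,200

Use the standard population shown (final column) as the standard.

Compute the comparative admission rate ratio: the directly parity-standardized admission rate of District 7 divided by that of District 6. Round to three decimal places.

Standard total = 105,400; weights = 0.2144, 0.1727, 0.2514, 0.1509, 0.2106.
District 7: 0.2144×15.94 + 0.1727×11.56 + 0.2514×13.21 + 0.1509×13.23 + 0.2106×13.20 = 13.5114 per 10,000.
District 6: 0.2144×22.12 + 0.1727×15.72 + 0.2514×15.81 + 0.1509×23.52 + 0.2106×18.25 = 18.8245 per 10,000.
Ratio = 13.5114 ÷ 18.8245 = 0.71776.

0.718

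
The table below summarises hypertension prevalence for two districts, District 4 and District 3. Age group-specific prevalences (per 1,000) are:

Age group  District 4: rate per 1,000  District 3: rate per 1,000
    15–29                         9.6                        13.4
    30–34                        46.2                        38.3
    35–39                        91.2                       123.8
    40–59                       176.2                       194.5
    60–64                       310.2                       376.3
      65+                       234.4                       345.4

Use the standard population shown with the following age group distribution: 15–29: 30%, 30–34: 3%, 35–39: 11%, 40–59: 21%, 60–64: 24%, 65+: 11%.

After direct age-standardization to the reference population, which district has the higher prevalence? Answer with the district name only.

District 3

Standard weights: 0.30, 0.03, 0.11, 0.21, 0.24, 0.11.
District 4: 0.3000×9.6 + 0.0300×46.2 + 0.1100×91.2 + 0.2100×176.2 + 0.2400×310.2 + 0.1100×234.4 = 151.5320 per 1,000.
District 3: 0.3000×13.4 + 0.0300×38.3 + 0.1100×123.8 + 0.2100×194.5 + 0.2400×376.3 + 0.1100×345.4 = 187.9380 per 1,000.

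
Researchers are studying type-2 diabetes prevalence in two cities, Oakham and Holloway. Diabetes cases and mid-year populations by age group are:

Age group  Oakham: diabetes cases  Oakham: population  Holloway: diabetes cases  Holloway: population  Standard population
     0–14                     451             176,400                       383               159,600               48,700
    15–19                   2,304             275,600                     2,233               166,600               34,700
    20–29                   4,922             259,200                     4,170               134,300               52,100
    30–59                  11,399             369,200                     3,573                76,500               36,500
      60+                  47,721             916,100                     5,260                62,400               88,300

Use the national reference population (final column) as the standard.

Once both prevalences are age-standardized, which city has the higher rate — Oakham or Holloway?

Holloway

Age-specific rates per 1,000 for Oakham: 2.557, 8.360, 18.989, 30.875, 52.091.
For Holloway: 2.400, 13.403, 31.050, 46.706, 84.295.
Standard total = 260,300; weights = 0.1871, 0.1333, 0.2002, 0.1402, 0.3392.
Oakham: 0.1871×2.557 + 0.1333×8.360 + 0.2002×18.989 + 0.1402×30.875 + 0.3392×52.091 = 27.3936 per 1,000.
Holloway: 0.1871×2.400 + 0.1333×13.403 + 0.2002×31.050 + 0.1402×46.706 + 0.3392×84.295 = 43.5946 per 1,000.
The crude rates (33.46 vs 26.06) would put Oakham higher, but that reflects its age composition; once standardized to a common age structure, Holloway has the higher underlying rate.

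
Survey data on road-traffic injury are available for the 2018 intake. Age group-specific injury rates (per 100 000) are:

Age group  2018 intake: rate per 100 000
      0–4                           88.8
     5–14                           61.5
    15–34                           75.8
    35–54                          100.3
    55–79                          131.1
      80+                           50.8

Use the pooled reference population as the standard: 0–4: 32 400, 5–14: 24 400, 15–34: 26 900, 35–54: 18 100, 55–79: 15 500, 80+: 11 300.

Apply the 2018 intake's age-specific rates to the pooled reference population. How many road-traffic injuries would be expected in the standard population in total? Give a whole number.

108

Expected road-traffic injuries = Σ (standard pop × age-specific rate ÷ 100 000)
= 32 400×88.8/100 000 + 24 400×61.5/100 000 + 26 900×75.8/100 000 + 18 100×100.3/100 000 + 15 500×131.1/100 000 + 11 300×50.8/100 000
= 28.77 + 15.01 + 20.39 + 18.15 + 20.32 + 5.74 = 108.38.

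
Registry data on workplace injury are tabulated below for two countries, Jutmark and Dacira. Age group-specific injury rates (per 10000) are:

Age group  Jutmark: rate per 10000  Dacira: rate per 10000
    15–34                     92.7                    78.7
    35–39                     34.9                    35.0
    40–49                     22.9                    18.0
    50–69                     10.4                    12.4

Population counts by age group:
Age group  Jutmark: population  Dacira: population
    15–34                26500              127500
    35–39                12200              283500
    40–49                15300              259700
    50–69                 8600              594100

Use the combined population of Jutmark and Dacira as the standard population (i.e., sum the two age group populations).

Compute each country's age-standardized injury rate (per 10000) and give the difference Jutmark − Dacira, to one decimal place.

Combined standard total = 1327400; weights = 0.1160, 0.2228, 0.2072, 0.4540.
Jutmark: 0.1160×92.7 + 0.2228×34.9 + 0.2072×22.9 + 0.4540×10.4 = 27.9956 per 10000.
Dacira: 0.1160×78.7 + 0.2228×35.0 + 0.2072×18.0 + 0.4540×12.4 = 26.2866 per 10000.
Difference = 27.9956 − 26.2866 = 1.7090.

1.7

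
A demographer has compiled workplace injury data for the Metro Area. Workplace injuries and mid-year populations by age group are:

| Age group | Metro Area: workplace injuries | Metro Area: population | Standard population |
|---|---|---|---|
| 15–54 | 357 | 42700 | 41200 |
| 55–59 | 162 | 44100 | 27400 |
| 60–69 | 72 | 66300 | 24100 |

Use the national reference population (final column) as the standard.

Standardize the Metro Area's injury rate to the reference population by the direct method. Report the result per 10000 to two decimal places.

Age-specific rates per 10000 for the Metro Area: 83.61, 36.73, 10.86.
Standard total = 92700; weights = 0.4444, 0.2956, 0.2600.
Standardized rate: 0.4444×83.61 + 0.2956×36.73 + 0.2600×10.86 = 50.8397 per 10000.

50.84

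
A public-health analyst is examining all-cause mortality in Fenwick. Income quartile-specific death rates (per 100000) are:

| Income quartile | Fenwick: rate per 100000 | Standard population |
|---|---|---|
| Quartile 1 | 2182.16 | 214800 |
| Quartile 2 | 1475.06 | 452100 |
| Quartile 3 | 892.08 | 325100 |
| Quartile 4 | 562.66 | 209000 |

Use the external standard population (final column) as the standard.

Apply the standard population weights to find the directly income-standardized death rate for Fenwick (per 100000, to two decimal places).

1284.94

Standard total = 1201000; weights = 0.1789, 0.3764, 0.2707, 0.1740.
Standardized rate: 0.1789×2182.16 + 0.3764×1475.06 + 0.2707×892.08 + 0.1740×562.66 = 1284.9407 per 100000.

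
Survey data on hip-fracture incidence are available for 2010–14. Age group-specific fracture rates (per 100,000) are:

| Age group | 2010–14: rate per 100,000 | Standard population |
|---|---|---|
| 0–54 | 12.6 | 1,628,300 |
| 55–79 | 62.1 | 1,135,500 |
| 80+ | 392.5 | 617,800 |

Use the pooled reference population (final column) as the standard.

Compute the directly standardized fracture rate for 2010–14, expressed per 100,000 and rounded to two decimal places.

98.63

Standard total = 3,381,600; weights = 0.4815, 0.3358, 0.1827.
Standardized rate: 0.4815×12.6 + 0.3358×62.1 + 0.1827×392.5 = 98.6272 per 100,000.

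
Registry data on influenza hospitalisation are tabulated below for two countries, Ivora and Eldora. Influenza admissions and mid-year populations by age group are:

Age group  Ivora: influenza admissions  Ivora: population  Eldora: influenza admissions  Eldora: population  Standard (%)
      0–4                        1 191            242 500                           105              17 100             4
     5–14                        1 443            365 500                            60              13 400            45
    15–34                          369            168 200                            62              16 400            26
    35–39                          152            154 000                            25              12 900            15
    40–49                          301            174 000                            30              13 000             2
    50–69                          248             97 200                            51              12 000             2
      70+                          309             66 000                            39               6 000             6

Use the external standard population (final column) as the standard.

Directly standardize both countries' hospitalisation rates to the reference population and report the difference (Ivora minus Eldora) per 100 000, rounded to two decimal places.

Age-specific rates per 100 000 for Ivora: 491.13, 394.80, 219.38, 98.70, 172.99, 255.14, 468.18.
For Eldora: 614.04, 447.76, 378.05, 193.80, 230.77, 425.00, 650.00.
Standard weights: 0.04, 0.45, 0.26, 0.15, 0.02, 0.02, 0.06.
Ivora: 0.0400×491.13 + 0.4500×394.80 + 0.2600×219.38 + 0.1500×98.70 + 0.0200×172.99 + 0.0200×255.14 + 0.0600×468.18 = 305.8041 per 100 000.
Eldora: 0.0400×614.04 + 0.4500×447.76 + 0.2600×378.05 + 0.1500×193.80 + 0.0200×230.77 + 0.0200×425.00 + 0.0600×650.00 = 405.5318 per 100 000.
Difference = 305.8041 − 405.5318 = -99.7277.

-99.73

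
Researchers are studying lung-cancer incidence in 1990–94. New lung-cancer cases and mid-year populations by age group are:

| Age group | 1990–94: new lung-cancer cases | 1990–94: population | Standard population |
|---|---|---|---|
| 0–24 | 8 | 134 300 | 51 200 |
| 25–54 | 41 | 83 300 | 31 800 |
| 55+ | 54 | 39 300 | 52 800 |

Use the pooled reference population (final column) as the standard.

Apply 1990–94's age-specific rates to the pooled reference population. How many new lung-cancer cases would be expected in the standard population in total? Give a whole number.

91

Age-specific rates per 100 000 for 1990–94: 5.96, 49.22, 137.40.
Expected new lung-cancer cases = Σ (standard pop × age-specific rate ÷ 100 000)
= 51 200×5.96/100 000 + 31 800×49.22/100 000 + 52 800×137.40/100 000
= 3.05 + 15.65 + 72.55 = 91.25.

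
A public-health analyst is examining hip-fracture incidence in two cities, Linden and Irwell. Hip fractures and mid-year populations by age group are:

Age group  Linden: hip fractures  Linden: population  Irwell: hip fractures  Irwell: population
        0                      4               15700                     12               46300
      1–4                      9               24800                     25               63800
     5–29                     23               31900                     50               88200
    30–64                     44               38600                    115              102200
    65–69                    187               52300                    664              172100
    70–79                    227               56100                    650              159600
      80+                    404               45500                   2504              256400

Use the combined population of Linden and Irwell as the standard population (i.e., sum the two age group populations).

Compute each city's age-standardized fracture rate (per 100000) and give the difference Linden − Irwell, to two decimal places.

Age-specific rates per 100000 for Linden: 25.48, 36.29, 72.10, 113.99, 357.55, 404.63, 887.91.
For Irwell: 25.92, 39.18, 56.69, 112.52, 385.82, 407.27, 976.60.
Combined standard total = 1153500; weights = 0.0537, 0.0768, 0.1041, 0.1221, 0.1945, 0.1870, 0.2617.
Linden: 0.0537×25.48 + 0.0768×36.29 + 0.1041×72.10 + 0.1221×113.99 + 0.1945×357.55 + 0.1870×404.63 + 0.2617×887.91 = 403.1895 per 100000.
Irwell: 0.0537×25.92 + 0.0768×39.18 + 0.1041×56.69 + 0.1221×112.52 + 0.1945×385.82 + 0.1870×407.27 + 0.2617×976.60 = 430.8557 per 100000.
Difference = 403.1895 − 430.8557 = -27.6662.

-27.67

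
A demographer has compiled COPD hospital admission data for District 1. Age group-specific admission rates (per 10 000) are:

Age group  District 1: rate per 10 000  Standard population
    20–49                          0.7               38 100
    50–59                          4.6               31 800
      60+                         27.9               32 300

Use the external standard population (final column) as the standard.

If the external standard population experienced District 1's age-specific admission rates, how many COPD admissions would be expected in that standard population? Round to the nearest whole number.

Expected COPD admissions = Σ (standard pop × age-specific rate ÷ 10 000)
= 38 100×0.7/10 000 + 31 800×4.6/10 000 + 32 300×27.9/10 000
= 2.67 + 14.63 + 90.12 = 107.41.

107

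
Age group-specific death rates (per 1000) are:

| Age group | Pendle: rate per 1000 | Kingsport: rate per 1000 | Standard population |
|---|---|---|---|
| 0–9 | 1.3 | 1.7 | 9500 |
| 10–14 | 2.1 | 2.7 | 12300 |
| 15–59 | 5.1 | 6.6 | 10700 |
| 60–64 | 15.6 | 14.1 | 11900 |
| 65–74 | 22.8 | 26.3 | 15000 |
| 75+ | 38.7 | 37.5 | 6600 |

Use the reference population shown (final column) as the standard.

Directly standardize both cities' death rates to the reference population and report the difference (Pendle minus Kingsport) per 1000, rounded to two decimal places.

-0.82

Standard total = 66000; weights = 0.1439, 0.1864, 0.1621, 0.1803, 0.2273, 0.1000.
Pendle: 0.1439×1.3 + 0.1864×2.1 + 0.1621×5.1 + 0.1803×15.6 + 0.2273×22.8 + 0.1000×38.7 = 13.2698 per 1000.
Kingsport: 0.1439×1.7 + 0.1864×2.7 + 0.1621×6.6 + 0.1803×14.1 + 0.2273×26.3 + 0.1000×37.5 = 14.0874 per 1000.
Difference = 13.2698 − 14.0874 = -0.8176.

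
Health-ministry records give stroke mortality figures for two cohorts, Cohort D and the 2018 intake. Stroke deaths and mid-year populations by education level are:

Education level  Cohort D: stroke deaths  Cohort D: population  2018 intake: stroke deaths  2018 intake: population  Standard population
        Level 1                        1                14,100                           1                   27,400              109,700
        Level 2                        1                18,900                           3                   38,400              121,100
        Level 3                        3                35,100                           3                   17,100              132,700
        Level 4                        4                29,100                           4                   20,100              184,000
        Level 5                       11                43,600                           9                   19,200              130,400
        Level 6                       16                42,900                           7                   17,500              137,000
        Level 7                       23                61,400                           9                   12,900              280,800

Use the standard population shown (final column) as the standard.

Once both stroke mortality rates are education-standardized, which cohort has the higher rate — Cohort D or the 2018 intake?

2018 intake

Education-specific rates per 100,000 for Cohort D: 7.09, 5.29, 8.55, 13.75, 25.23, 37.30, 37.46.
For the 2018 intake: 3.65, 7.81, 17.54, 19.90, 46.88, 40.00, 69.77.
Standard total = 1,095,700; weights = 0.1001, 0.1105, 0.1211, 0.1679, 0.1190, 0.1250, 0.2563.
Cohort D: 0.1001×7.09 + 0.1105×5.29 + 0.1211×8.55 + 0.1679×13.75 + 0.1190×25.23 + 0.1250×37.30 + 0.2563×37.46 = 21.9040 per 100,000.
The 2018 intake: 0.1001×3.65 + 0.1105×7.81 + 0.1211×17.54 + 0.1679×19.90 + 0.1190×46.88 + 0.1250×40.00 + 0.2563×69.77 = 35.1551 per 100,000.
The crude rates (24.07 vs 23.59) would put Cohort D higher, but that reflects its education composition; once standardized to a common education structure, the 2018 intake has the higher underlying rate.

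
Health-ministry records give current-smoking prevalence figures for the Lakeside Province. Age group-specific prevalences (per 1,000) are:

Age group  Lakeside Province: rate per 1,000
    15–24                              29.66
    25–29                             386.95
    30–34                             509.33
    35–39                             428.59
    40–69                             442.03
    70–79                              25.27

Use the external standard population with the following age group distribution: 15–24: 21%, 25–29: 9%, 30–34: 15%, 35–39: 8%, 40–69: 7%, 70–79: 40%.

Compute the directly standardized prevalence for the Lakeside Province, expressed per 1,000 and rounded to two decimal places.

192.79

Standard weights: 0.21, 0.09, 0.15, 0.08, 0.07, 0.40.
Standardized rate: 0.2100×29.66 + 0.0900×386.95 + 0.1500×509.33 + 0.0800×428.59 + 0.0700×442.03 + 0.4000×25.27 = 192.7909 per 1,000.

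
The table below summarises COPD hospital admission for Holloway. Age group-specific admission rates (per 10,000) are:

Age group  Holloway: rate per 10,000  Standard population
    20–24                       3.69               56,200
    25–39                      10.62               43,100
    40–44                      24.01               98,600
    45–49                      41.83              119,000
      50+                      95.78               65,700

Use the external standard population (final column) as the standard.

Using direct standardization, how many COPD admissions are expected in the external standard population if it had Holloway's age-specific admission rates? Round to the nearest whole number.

Expected COPD admissions = Σ (standard pop × age-specific rate ÷ 10,000)
= 56,200×3.69/10,000 + 43,100×10.62/10,000 + 98,600×24.01/10,000 + 119,000×41.83/10,000 + 65,700×95.78/10,000
= 20.74 + 45.77 + 236.74 + 497.78 + 629.27 = 1430.30.

1430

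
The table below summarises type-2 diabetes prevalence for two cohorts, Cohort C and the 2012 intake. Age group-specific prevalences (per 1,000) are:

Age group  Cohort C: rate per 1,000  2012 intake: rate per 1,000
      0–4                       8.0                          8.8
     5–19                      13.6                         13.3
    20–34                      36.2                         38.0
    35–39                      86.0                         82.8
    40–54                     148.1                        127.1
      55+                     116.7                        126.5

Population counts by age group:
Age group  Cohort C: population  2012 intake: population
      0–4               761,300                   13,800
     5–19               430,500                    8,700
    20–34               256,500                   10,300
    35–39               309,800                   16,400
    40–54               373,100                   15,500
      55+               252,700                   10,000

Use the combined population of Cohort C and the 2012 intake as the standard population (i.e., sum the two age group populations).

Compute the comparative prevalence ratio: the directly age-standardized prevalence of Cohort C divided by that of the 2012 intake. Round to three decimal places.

Combined standard total = 2,458,600; weights = 0.3153, 0.1786, 0.1085, 0.1327, 0.1581, 0.1068.
Cohort C: 0.3153×8.0 + 0.1786×13.6 + 0.1085×36.2 + 0.1327×86.0 + 0.1581×148.1 + 0.1068×116.7 = 56.1677 per 1,000.
The 2012 intake: 0.3153×8.8 + 0.1786×13.3 + 0.1085×38.0 + 0.1327×82.8 + 0.1581×127.1 + 0.1068×126.5 = 53.8650 per 1,000.
Ratio = 56.1677 ÷ 53.8650 = 1.04275.

1.043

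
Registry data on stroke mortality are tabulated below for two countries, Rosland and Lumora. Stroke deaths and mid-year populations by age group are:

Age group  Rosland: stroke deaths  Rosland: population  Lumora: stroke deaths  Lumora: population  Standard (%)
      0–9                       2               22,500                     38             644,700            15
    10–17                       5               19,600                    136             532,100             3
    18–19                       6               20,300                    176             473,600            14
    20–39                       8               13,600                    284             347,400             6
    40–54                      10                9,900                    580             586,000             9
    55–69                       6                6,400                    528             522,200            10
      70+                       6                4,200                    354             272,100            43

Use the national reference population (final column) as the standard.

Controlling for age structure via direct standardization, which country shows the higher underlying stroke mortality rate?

Age-specific rates per 100,000 for Rosland: 8.89, 25.51, 29.56, 58.82, 101.01, 93.75, 142.86.
For Lumora: 5.89, 25.56, 37.16, 81.75, 98.98, 101.11, 130.10.
Standard weights: 0.15, 0.03, 0.14, 0.06, 0.09, 0.10, 0.43.
Rosland: 0.1500×8.89 + 0.0300×25.51 + 0.1400×29.56 + 0.0600×58.82 + 0.0900×101.01 + 0.1000×93.75 + 0.4300×142.86 = 89.6605 per 100,000.
Lumora: 0.1500×5.89 + 0.0300×25.56 + 0.1400×37.16 + 0.0600×81.75 + 0.0900×98.98 + 0.1000×101.11 + 0.4300×130.10 = 86.7202 per 100,000.
The crude rates (44.56 vs 62.05) would put Lumora higher, but that reflects its age composition; once standardized to a common age structure, Rosland has the higher underlying rate.

Rosland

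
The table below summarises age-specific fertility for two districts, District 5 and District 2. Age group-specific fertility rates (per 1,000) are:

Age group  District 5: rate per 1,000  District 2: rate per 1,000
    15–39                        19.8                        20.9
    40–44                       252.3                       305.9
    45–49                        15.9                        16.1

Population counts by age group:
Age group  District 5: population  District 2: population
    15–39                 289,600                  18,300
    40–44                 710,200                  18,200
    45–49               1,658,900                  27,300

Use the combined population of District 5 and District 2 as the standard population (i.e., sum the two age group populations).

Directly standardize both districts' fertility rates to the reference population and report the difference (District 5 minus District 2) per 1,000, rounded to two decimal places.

Combined standard total = 2,722,500; weights = 0.1131, 0.2675, 0.6194.
District 5: 0.1131×19.8 + 0.2675×252.3 + 0.6194×15.9 = 79.5895 per 1,000.
District 2: 0.1131×20.9 + 0.2675×305.9 + 0.6194×16.1 = 94.1783 per 1,000.
Difference = 79.5895 − 94.1783 = -14.5889.

-14.59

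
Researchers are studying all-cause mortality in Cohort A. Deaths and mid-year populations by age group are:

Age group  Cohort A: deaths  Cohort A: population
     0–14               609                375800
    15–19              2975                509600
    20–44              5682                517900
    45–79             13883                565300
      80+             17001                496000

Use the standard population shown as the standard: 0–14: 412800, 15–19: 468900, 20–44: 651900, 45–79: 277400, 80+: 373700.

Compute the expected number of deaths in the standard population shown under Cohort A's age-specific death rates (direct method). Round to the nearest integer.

Age-specific rates per 1000 for Cohort A: 1.621, 5.838, 10.971, 24.559, 34.276.
Expected deaths = Σ (standard pop × age-specific rate ÷ 1000)
= 412800×1.621/1000 + 468900×5.838/1000 + 651900×10.971/1000 + 277400×24.559/1000 + 373700×34.276/1000
= 668.96 + 2737.40 + 7152.14 + 6812.57 + 12809.02 = 30180.09.

30180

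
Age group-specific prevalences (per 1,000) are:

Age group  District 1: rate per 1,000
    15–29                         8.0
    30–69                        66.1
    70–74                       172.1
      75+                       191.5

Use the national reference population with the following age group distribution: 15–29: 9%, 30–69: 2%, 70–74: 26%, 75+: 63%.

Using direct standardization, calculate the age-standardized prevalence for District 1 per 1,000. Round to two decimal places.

167.43

Standard weights: 0.09, 0.02, 0.26, 0.63.
Standardized rate: 0.0900×8.0 + 0.0200×66.1 + 0.2600×172.1 + 0.6300×191.5 = 167.4330 per 1,000.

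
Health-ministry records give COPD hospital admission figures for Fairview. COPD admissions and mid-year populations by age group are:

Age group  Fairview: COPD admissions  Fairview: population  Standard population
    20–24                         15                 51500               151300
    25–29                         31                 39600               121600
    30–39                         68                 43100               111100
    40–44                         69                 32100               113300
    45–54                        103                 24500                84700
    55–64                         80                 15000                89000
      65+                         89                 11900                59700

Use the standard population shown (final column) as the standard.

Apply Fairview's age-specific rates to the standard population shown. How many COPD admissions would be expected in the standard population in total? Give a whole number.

Age-specific rates per 10000 for Fairview: 2.91, 7.83, 15.78, 21.50, 42.04, 53.33, 74.79.
Expected COPD admissions = Σ (standard pop × age-specific rate ÷ 10000)
= 151300×2.91/10000 + 121600×7.83/10000 + 111100×15.78/10000 + 113300×21.50/10000 + 84700×42.04/10000 + 89000×53.33/10000 + 59700×74.79/10000
= 44.07 + 95.19 + 175.29 + 243.54 + 356.09 + 474.67 + 446.50 = 1835.34.

1835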